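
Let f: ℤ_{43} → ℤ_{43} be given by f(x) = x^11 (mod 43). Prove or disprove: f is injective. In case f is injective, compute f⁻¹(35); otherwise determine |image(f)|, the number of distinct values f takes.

Since 43 is prime, the nonzero elements of ℤ_{43} form a cyclic group of order 42.
As gcd(11, 42) = 1, raising to the 11th power is a bijection on this group: if s^11 ≡ t^11 then (st^{−1})^11 = 1, and the only element of order dividing gcd(11, 42) = 1 is 1, so s = t.
With f(0) = 0 this makes f injective on all of ℤ_{43}, hence bijective (finite equal-size domain and codomain). In particular f is injective.
Since f is injective, we find the preimage of 35. The inverse of x ↦ x^11 on (ℤ_{43})^× is x ↦ x^23, because 11·23 = 253 = 6·42 + 1 ≡ 1 (mod 42) and x^{42} = 1 for x ≠ 0 (Fermat). So f⁻¹(35) = 35^23 mod 43.
Repeated squaring mod 43: 35^1 ≡ 35, 35^2 ≡ 35² = 1225 ≡ 21, 35^4 ≡ 21² = 441 ≡ 11, 35^8 ≡ 11² = 121 ≡ 35, 35^16 ≡ 35² = 1225 ≡ 21. Since 23 = 16 + 4 + 2 + 1, 35^23 ≡ 21·11·21·35: 21·11 = 231 ≡ 16, then 16·21 = 336 ≡ 35, then 35·35 = 1225 ≡ 21. So 35^23 ≡ 21 (mod 43).
Hence f⁻¹(35) = 21.

21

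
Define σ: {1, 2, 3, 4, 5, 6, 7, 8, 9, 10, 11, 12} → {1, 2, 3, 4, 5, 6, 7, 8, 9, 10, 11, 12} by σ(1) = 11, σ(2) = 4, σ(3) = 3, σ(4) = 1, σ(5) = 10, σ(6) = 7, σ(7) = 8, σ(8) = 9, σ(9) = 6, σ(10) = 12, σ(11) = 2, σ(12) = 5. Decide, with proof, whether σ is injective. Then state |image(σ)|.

12

The values σ(1), …, σ(12) are 11, 4, 3, 1, 10, 7, 8, 9, 6, 12, 2, 5 — all distinct.
So σ(x_1) = σ(x_2) only when x_1 = x_2, and σ is injective.
The image of σ is {1, 2, 3, 4, 5, 6, 7, 8, 9, 10, 11, 12}, which has 12 elements.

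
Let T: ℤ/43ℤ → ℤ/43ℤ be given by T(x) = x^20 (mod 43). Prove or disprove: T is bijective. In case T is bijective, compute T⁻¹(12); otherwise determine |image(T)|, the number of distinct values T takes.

T(21): Repeated squaring mod 43: 21^1 ≡ 21, 21^2 ≡ 21² = 441 ≡ 11, 21^4 ≡ 11² = 121 ≡ 35, 21^8 ≡ 35² = 1225 ≡ 21, 21^16 ≡ 21² = 441 ≡ 11. Since 20 = 16 + 4, 21^20 ≡ 11·35: 11·35 = 385 ≡ 41. So 21^20 ≡ 41 (mod 43).
T(22): Repeated squaring mod 43: 22^1 ≡ 22, 22^2 ≡ 22² = 484 ≡ 11, 22^4 ≡ 11² = 121 ≡ 35, 22^8 ≡ 35² = 1225 ≡ 21, 22^16 ≡ 21² = 441 ≡ 11. Since 20 = 16 + 4, 22^20 ≡ 11·35: 11·35 = 385 ≡ 41. So 22^20 ≡ 41 (mod 43).
So T(21) = T(22) = 41 while 21 ≠ 22, therefore T is not injective, hence not bijective.
Since T is not bijective, we determine |image(T)|. Computing x^20 mod 43 for each x (by repeated squaring, reducing mod 43 at every step), the values T(0), T(1), …, T(42) are: 0, 1, 21, 14, 11, 17, 36, 6, 16, 24, 13, 4, 25, 10, 40, 23, 35, 38, 31, 9, 15, 41, 41, 15, 9, 31, 38, 35, 23, 40, 10, 25, 4, 13, 24, 16, 6, 36, 17, 11, 14, 21, 1.
The distinct values are {0, 1, 4, 6, 9, 10, 11, 13, 14, 15, 16, 17, 21, 23, 24, 25, 31, 35, 36, 38, 40, 41}; there are 22 of them.

22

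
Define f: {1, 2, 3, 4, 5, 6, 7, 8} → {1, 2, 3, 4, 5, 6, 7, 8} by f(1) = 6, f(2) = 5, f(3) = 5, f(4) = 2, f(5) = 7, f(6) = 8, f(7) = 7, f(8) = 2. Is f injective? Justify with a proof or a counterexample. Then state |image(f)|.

f(2) = 5 = f(3) with 2 ≠ 3, so f is not injective.
The image of f is {2, 5, 6, 7, 8}, which has 5 elements.

5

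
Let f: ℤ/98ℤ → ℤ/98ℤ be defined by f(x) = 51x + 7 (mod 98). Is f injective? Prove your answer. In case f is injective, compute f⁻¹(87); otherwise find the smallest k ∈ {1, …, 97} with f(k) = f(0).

Recall that f is injective if f(x_1) = f(x_2) implies x_1 = x_2.
If f(x_1) = f(x_2), then 51x_1 ≡ 51x_2 (mod 98). Because gcd(51, 98) = 1, we may cancel 51 to get x_1 ≡ x_2 (mod 98).
Thus f is injective.
We now compute 51⁻¹ mod 98 explicitly. Euclid's algorithm: 98 = 1·51 + 47, 51 = 1·47 + 4, 47 = 11·4 + 3, 4 = 1·3 + 1; back-substituting gives 1 = 25·51 − 13·98, so 51⁻¹ ≡ 25 (mod 98).
Since f is injective, we compute f⁻¹(87): solve 51x + 7 ≡ 87 (mod 98), i.e. 51x ≡ 80 (mod 98).
Multiplying by 51⁻¹ = 25 gives x ≡ 25·80 = 2000 = 20·98 + 40 ≡ 40 (mod 98).
Check: f(40) = 51·40 + 7 = 2047 = 20·98 + 87 ≡ 87 (mod 98).

40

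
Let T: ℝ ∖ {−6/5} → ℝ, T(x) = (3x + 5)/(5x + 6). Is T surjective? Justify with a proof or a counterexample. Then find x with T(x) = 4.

If T(x) = 3/5, cross-multiplying gives 5(3x + 5) = 3(5x + 6), which simplifies to 25 = 18 — false.  So 3/5 has no preimage and T is not surjective.
Solving T(x) = 4: cross-multiplying gives 3x + 5 = 4(5x + 6), which rearranges to −17x = 19, so x = −19/17.

-19/17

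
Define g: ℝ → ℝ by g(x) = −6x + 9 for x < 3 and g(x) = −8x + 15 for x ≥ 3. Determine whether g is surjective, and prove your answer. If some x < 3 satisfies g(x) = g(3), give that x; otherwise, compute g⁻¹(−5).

7/3

Both pieces are strictly decreasing (slopes −6 and −8), so each is injective on its own interval.
The left piece maps (−∞, 3) onto (−9, ∞); the right piece maps [3, ∞) onto (−∞, −9].
These images together cover ℝ, so g is surjective.
Because the two images are disjoint, no x < 3 has g(x) = g(3), so we compute g⁻¹(−5): −5 lies in (−9, ∞), so solve −6x + 9 = −5: x = (−5 − 9)/(−6) = 7/3.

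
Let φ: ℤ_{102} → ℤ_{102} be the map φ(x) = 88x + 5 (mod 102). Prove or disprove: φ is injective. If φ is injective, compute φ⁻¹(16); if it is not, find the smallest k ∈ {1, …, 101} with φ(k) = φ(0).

51

By definition, φ is injective when φ(u) = φ(v) forces u = v.
We have gcd(88, 102) = 2 > 1. Taking u = 0 and v = 51: φ(0) = 5 and φ(51) = 88·51 + 5 = 4493 ≡ 5 (mod 102).
So φ(0) = φ(51) while 0 ≠ 51, so φ is not injective.
Since φ is not injective, we find the least positive k with φ(k) = φ(0): this means 88k ≡ 0 (mod 102), i.e. 102 ∣ 88k. Since gcd(88, 102) = 2, dividing through by 2 this holds exactly when 51 ∣ 44k, and as gcd(44, 51) = 1, exactly when 51 ∣ k.
The smallest positive such k is 51.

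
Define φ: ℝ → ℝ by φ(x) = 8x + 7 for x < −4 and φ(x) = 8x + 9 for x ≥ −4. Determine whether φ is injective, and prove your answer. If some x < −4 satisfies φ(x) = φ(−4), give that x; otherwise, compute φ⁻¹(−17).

Both pieces are strictly increasing (slopes 8 and 8), so each is injective on its own interval.
The left piece maps (−∞, −4) onto (−∞, −25); the right piece maps [−4, ∞) onto [−23, ∞).
These images are disjoint, so no value is attained by both pieces. Hence φ is injective.
Because the two images are disjoint, no x < −4 has φ(x) = φ(−4), so we compute φ⁻¹(−17): −17 lies in [−23, ∞), so solve 8x + 9 = −17: x = (−17 − 9)/8 = −13/4.

-13/4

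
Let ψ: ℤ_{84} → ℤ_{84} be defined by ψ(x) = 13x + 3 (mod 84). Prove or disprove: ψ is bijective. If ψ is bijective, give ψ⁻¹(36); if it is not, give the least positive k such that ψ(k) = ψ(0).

If ψ(s) = ψ(t), then 13s ≡ 13t (mod 84). Because gcd(13, 84) = 1, we may cancel 13 to get s ≡ t (mod 84).
We now compute 13⁻¹ mod 84 explicitly. Euclid's algorithm: 84 = 6·13 + 6, 13 = 2·6 + 1; back-substituting gives 1 = 13·13 − 2·84, so 13⁻¹ ≡ 13 (mod 84).
Then y ↦ 13(y − 3) is a two-sided inverse to ψ, so every y ∈ ℤ_{84} has a preimage.
Therefore ψ is bijective.
Since ψ is bijective, we find ψ⁻¹(36): we need 13x ≡ 36 − 3 ≡ 33 (mod 84). Using 13⁻¹ = 13: x ≡ 13·33 = 429 = 5·84 + 9, so x = 9.
Check: ψ(9) = 13·9 + 3 = 120 = 1·84 + 36 ≡ 36 (mod 84).

9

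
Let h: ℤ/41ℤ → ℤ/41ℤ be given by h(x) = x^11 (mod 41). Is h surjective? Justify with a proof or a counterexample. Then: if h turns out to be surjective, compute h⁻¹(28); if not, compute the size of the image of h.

6

Since 41 is prime, the nonzero elements of ℤ/41ℤ form a cyclic group of order 40.
As gcd(11, 40) = 1, raising to the 11th power is a bijection on this group: if x_1^11 ≡ x_2^11 then (x_1x_2^{−1})^11 = 1, and the only element of order dividing gcd(11, 40) = 1 is 1, so x_1 = x_2.
With h(0) = 0 this makes h injective on all of ℤ/41ℤ, hence bijective (finite equal-size domain and codomain). In particular h is surjective.
Since h is surjective, we find the preimage of 28. The inverse of x ↦ x^11 on (ℤ/41ℤ)^× is x ↦ x^11, because 11·11 = 121 = 3·40 + 1 ≡ 1 (mod 40) and x^{40} = 1 for x ≠ 0 (Fermat). So h⁻¹(28) = 28^11 mod 41.
Repeated squaring mod 41: 28^1 ≡ 28, 28^2 ≡ 28² = 784 ≡ 5, 28^4 ≡ 5² = 25, 28^8 ≡ 25² = 625 ≡ 10. Since 11 = 8 + 2 + 1, 28^11 ≡ 10·5·28: 10·5 = 50 ≡ 9, then 9·28 = 252 ≡ 6. So 28^11 ≡ 6 (mod 41).
Hence h⁻¹(28) = 6.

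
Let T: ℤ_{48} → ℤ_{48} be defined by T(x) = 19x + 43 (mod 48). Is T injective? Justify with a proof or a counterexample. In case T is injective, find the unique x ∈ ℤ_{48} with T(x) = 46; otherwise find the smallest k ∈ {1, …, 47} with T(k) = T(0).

Suppose T(a) = T(b) in ℤ_{48}. Then 19a + 43 ≡ 19b + 43 (mod 48), so 19(a − b) ≡ 0 (mod 48).
Since gcd(19, 48) = 1, 19 is invertible modulo 48, so a − b ≡ 0 (mod 48), i.e. a = b.
Hence T is injective.
We now compute 19⁻¹ mod 48 explicitly. Euclid's algorithm: 48 = 2·19 + 10, 19 = 1·10 + 9, 10 = 1·9 + 1; back-substituting gives 1 = 43·19 − 17·48, so 19⁻¹ ≡ 43 (mod 48).
Since T is injective, we find T⁻¹(46): we need 19x ≡ 46 − 43 ≡ 3 (mod 48). Using 19⁻¹ = 43: x ≡ 43·3 = 129 = 2·48 + 33, so x = 33.
Check: T(33) = 19·33 + 43 = 670 = 13·48 + 46 ≡ 46 (mod 48).

33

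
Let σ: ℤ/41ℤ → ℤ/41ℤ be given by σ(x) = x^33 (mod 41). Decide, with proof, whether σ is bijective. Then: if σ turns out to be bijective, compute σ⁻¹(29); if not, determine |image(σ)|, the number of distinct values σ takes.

Since 41 is prime, the nonzero elements of ℤ/41ℤ form a cyclic group of order 40.
As gcd(33, 40) = 1, raising to the 33rd power is a bijection on this group: if a^33 ≡ b^33 then (ab^{−1})^33 = 1, and the only element of order dividing gcd(33, 40) = 1 is 1, so a = b.
With σ(0) = 0 this makes σ injective on all of ℤ/41ℤ, hence bijective (finite equal-size domain and codomain). In particular σ is bijective.
Since σ is bijective, we find the preimage of 29. The inverse of x ↦ x^33 on (ℤ/41ℤ)^× is x ↦ x^17, because 33·17 = 561 = 14·40 + 1 ≡ 1 (mod 40) and x^{40} = 1 for x ≠ 0 (Fermat). So σ⁻¹(29) = 29^17 mod 41.
Repeated squaring mod 41: 29^1 ≡ 29, 29^2 ≡ 29² = 841 ≡ 21, 29^4 ≡ 21² = 441 ≡ 31, 29^8 ≡ 31² = 961 ≡ 18, 29^16 ≡ 18² = 324 ≡ 37. Since 17 = 16 + 1, 29^17 ≡ 37·29: 37·29 = 1073 ≡ 7. So 29^17 ≡ 7 (mod 41).
Hence σ⁻¹(29) = 7.

7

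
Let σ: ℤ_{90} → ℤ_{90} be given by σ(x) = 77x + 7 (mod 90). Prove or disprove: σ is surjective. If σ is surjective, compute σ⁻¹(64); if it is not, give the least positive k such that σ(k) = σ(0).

51

Since gcd(77, 90) = 1, 77 is invertible modulo 90. Euclid's algorithm: 90 = 1·77 + 13, 77 = 5·13 + 12, 13 = 1·12 + 1; back-substituting gives 1 = 83·77 − 71·90, so 77⁻¹ ≡ 83 (mod 90).
For any y ∈ ℤ_{90}, x = 83(y − 7) mod 90 satisfies σ(x) = 77·83(y − 7) + 7 ≡ y (since 77·83 ≡ 1 mod 90). So every y has a preimage.
Hence σ is surjective.
Since σ is surjective, we compute σ⁻¹(64): solve 77x + 7 ≡ 64 (mod 90), i.e. 77x ≡ 57 (mod 90).
Multiplying by 77⁻¹ = 83 gives x ≡ 83·57 = 4731 = 52·90 + 51 ≡ 51 (mod 90).
Check: σ(51) = 77·51 + 7 = 3934 = 43·90 + 64 ≡ 64 (mod 90).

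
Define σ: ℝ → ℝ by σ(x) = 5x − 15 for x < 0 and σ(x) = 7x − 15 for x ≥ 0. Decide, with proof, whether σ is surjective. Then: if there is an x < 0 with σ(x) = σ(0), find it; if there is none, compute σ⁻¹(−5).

Both pieces are strictly increasing (slopes 5 and 7), so each is injective on its own interval.
The left piece maps (−∞, 0) onto (−∞, −15); the right piece maps [0, ∞) onto [−15, ∞).
These images together cover ℝ, so σ is surjective.
Because the two images are disjoint, no x < 0 has σ(x) = σ(0), so we compute σ⁻¹(−5): −5 lies in [−15, ∞), so solve 7x − 15 = −5: x = (−5 + 15)/7 = 10/7.

10/7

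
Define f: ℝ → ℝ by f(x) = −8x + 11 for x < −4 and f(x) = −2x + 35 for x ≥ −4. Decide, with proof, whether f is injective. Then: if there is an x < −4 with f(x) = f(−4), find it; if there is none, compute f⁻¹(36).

-1/2

Both pieces are strictly decreasing (slopes −8 and −2), so each is injective on its own interval.
The left piece maps (−∞, −4) onto (43, ∞); the right piece maps [−4, ∞) onto (−∞, 43].
These images are disjoint, so no value is attained by both pieces. So f is injective.
Because the two images are disjoint, no x < −4 has f(x) = f(−4), so we compute f⁻¹(36): 36 lies in (−∞, 43], so solve −2x + 35 = 36: x = (36 − 35)/(−2) = −1/2.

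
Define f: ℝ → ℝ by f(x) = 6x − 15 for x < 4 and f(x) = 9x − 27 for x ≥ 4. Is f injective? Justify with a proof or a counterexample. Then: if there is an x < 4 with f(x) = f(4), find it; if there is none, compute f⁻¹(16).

Both pieces are strictly increasing (slopes 6 and 9), so each is injective on its own interval.
The left piece maps (−∞, 4) onto (−∞, 9); the right piece maps [4, ∞) onto [9, ∞).
These images are disjoint, so no value is attained by both pieces. Therefore f is injective.
Because the two images are disjoint, no x < 4 has f(x) = f(4), so we compute f⁻¹(16): 16 lies in [9, ∞), so solve 9x − 27 = 16: x = (16 + 27)/9 = 43/9.

43/9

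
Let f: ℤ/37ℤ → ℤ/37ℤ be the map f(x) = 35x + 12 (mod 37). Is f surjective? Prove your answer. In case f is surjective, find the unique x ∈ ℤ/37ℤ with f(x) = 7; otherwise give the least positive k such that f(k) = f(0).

21

Since gcd(35, 37) = 1, 35 is invertible modulo 37. Euclid's algorithm: 37 = 1·35 + 2, 35 = 17·2 + 1; back-substituting gives 1 = 18·35 − 17·37, so 35⁻¹ ≡ 18 (mod 37).
For any y ∈ ℤ/37ℤ, x = 18(y − 12) mod 37 satisfies f(x) = 35·18(y − 12) + 12 ≡ y (since 35·18 ≡ 1 mod 37). So every y has a preimage.
Therefore f is surjective.
Since f is surjective, we compute f⁻¹(7): solve 35x + 12 ≡ 7 (mod 37), i.e. 35x ≡ 32 (mod 37).
Multiplying by 35⁻¹ = 18 gives x ≡ 18·32 = 576 = 15·37 + 21 ≡ 21 (mod 37).
Check: f(21) = 35·21 + 12 = 747 = 20·37 + 7 ≡ 7 (mod 37).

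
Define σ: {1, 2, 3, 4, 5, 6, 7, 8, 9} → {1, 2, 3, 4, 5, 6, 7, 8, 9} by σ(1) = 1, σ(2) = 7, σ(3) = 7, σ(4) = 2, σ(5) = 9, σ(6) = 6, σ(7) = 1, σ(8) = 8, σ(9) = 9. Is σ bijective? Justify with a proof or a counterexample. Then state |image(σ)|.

6

σ(2) = 7 = σ(3) with 2 ≠ 3, so σ is not injective, hence not bijective.
The image of σ is {1, 2, 6, 7, 8, 9}, which has 6 elements.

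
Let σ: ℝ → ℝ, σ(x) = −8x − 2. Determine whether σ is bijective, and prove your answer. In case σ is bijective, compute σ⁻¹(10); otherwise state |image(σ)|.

Suppose σ(u) = σ(v). Then −8u − 2 = −8v − 2, thus −8u = −8v, hence u = v.
For any y ∈ ℝ, x = (y + 2)/(−8) satisfies σ(x) = y.
Therefore σ is bijective.
Since σ is bijective, we compute σ⁻¹(10) = (10 + 2)/(−8) = −3/2.

-3/2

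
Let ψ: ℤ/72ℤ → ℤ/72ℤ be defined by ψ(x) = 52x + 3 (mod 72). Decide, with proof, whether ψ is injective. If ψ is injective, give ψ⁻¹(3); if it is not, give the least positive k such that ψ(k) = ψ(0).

We have gcd(52, 72) = 4 > 1. Taking u = 0 and v = 18: ψ(0) = 3 and ψ(18) = 52·18 + 3 = 939 ≡ 3 (mod 72).
So ψ(0) = ψ(18) while 0 ≠ 18, hence ψ is not injective.
Since ψ is not injective, we find the least positive k with ψ(k) = ψ(0): this means 52k ≡ 0 (mod 72), i.e. 72 ∣ 52k. Since gcd(52, 72) = 4, dividing through by 4 this holds exactly when 18 ∣ 13k, and as gcd(13, 18) = 1, exactly when 18 ∣ k.
The smallest positive such k is 18.

18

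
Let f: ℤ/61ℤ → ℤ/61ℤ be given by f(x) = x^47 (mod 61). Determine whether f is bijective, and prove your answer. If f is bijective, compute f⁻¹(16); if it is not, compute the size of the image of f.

Since 61 is prime, the nonzero elements of ℤ/61ℤ form a cyclic group of order 60.
As gcd(47, 60) = 1, raising to the 47th power is a bijection on this group: if x_1^47 ≡ x_2^47 then (x_1x_2^{−1})^47 = 1, and the only element of order dividing gcd(47, 60) = 1 is 1, so x_1 = x_2.
With f(0) = 0 this makes f injective on all of ℤ/61ℤ, hence bijective (finite equal-size domain and codomain). In particular f is bijective.
Since f is bijective, we find the preimage of 16. The inverse of x ↦ x^47 on (ℤ/61ℤ)^× is x ↦ x^23, because 47·23 = 1081 = 18·60 + 1 ≡ 1 (mod 60) and x^{60} = 1 for x ≠ 0 (Fermat). So f⁻¹(16) = 16^23 mod 61.
Repeated squaring mod 61: 16^1 ≡ 16, 16^2 ≡ 16² = 256 ≡ 12, 16^4 ≡ 12² = 144 ≡ 22, 16^8 ≡ 22² = 484 ≡ 57, 16^16 ≡ 57² = 3249 ≡ 16. Since 23 = 16 + 4 + 2 + 1, 16^23 ≡ 16·22·12·16: 16·22 = 352 ≡ 47, then 47·12 = 564 ≡ 15, then 15·16 = 240 ≡ 57. So 16^23 ≡ 57 (mod 61).
Hence f⁻¹(16) = 57.

57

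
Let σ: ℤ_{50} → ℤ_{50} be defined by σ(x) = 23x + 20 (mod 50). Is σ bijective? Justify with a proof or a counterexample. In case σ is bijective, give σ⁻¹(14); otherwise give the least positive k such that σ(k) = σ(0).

Suppose σ(x_1) = σ(x_2) in ℤ_{50}. Then 23x_1 + 20 ≡ 23x_2 + 20 (mod 50), therefore 23(x_1 − x_2) ≡ 0 (mod 50).
Since gcd(23, 50) = 1, 23 is invertible modulo 50, hence x_1 − x_2 ≡ 0 (mod 50), i.e. x_1 = x_2.
We now compute 23⁻¹ mod 50 explicitly. Euclid's algorithm: 50 = 2·23 + 4, 23 = 5·4 + 3, 4 = 1·3 + 1; back-substituting gives 1 = 37·23 − 17·50, so 23⁻¹ ≡ 37 (mod 50).
For any y ∈ ℤ_{50}, x = 37(y − 20) mod 50 satisfies σ(x) = 23·37(y − 20) + 20 ≡ y (since 23·37 ≡ 1 mod 50). So every y has a preimage.
Therefore σ is bijective.
Since σ is bijective, we compute σ⁻¹(14): solve 23x + 20 ≡ 14 (mod 50), i.e. 23x ≡ 44 (mod 50).
Multiplying by 23⁻¹ = 37 gives x ≡ 37·44 = 1628 = 32·50 + 28 ≡ 28 (mod 50).
Check: σ(28) = 23·28 + 20 = 664 = 13·50 + 14 ≡ 14 (mod 50).

28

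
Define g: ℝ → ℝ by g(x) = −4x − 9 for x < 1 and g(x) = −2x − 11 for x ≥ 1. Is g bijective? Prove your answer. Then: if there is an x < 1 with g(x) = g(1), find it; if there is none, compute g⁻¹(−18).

7/2

Both pieces are strictly decreasing (slopes −4 and −2), so each is injective on its own interval.
The left piece maps (−∞, 1) onto (−13, ∞); the right piece maps [1, ∞) onto (−∞, −13].
Since −13 = −13, the images partition ℝ: g is injective and surjective, hence bijective.
Because the two images are disjoint, no x < 1 has g(x) = g(1), so we compute g⁻¹(−18): −18 lies in (−∞, −13], so solve −2x − 11 = −18: x = (−18 + 11)/(−2) = 7/2.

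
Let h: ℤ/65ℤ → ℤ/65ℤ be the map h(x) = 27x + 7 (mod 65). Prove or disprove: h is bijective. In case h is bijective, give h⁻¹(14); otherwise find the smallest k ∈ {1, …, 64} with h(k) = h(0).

Suppose h(s) = h(t) in ℤ/65ℤ. Then 27s + 7 ≡ 27t + 7 (mod 65), therefore 27(s − t) ≡ 0 (mod 65).
Since gcd(27, 65) = 1, 27 is invertible modulo 65, so s − t ≡ 0 (mod 65), i.e. s = t.
We now compute 27⁻¹ mod 65 explicitly. Euclid's algorithm: 65 = 2·27 + 11, 27 = 2·11 + 5, 11 = 2·5 + 1; back-substituting gives 1 = 53·27 − 22·65, so 27⁻¹ ≡ 53 (mod 65).
Then y ↦ 53(y − 7) is a two-sided inverse to h, so every y ∈ ℤ/65ℤ has a preimage.
So h is bijective.
Since h is bijective, we compute h⁻¹(14): solve 27x + 7 ≡ 14 (mod 65), i.e. 27x ≡ 7 (mod 65).
Multiplying by 27⁻¹ = 53 gives x ≡ 53·7 = 371 = 5·65 + 46 ≡ 46 (mod 65).
Check: h(46) = 27·46 + 7 = 1249 = 19·65 + 14 ≡ 14 (mod 65).

46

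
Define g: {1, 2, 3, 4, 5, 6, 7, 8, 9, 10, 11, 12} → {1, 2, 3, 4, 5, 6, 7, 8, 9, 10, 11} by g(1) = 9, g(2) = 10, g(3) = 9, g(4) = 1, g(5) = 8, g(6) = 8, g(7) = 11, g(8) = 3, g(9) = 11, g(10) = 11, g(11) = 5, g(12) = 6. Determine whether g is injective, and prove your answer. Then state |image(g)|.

g(1) = 9 = g(3) with 1 ≠ 3, so g is not injective.
The image of g is {1, 3, 5, 6, 8, 9, 10, 11}, which has 8 elements.

8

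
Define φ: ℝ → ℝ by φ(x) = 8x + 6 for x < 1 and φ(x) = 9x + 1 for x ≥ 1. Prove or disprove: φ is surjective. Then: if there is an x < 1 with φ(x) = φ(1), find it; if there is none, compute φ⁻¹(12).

1/2

Both pieces are strictly increasing (slopes 8 and 9), so each is injective on its own interval.
The left piece maps (−∞, 1) onto (−∞, 14); the right piece maps [1, ∞) onto [10, ∞).
The union (−∞, 14) ∪ [10, ∞) covers ℝ, so φ is surjective.
For the follow-up: the images overlap, so an x < 1 with φ(x) = φ(1) exists. φ(1) = 10; solving 8x + 6 = 10 for x < 1 gives x = (10 − 6)/8 = 1/2.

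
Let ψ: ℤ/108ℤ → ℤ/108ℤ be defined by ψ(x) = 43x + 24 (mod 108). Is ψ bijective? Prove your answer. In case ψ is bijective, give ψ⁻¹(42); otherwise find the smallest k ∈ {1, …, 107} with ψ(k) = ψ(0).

If ψ(u) = ψ(v), then 43u ≡ 43v (mod 108). Because gcd(43, 108) = 1, we may cancel 43 to get u ≡ v (mod 108).
We now compute 43⁻¹ mod 108 explicitly. Euclid's algorithm: 108 = 2·43 + 22, 43 = 1·22 + 21, 22 = 1·21 + 1; back-substituting gives 1 = 103·43 − 41·108, so 43⁻¹ ≡ 103 (mod 108).
For any y ∈ ℤ/108ℤ, x = 103(y − 24) mod 108 satisfies ψ(x) = 43·103(y − 24) + 24 ≡ y (since 43·103 ≡ 1 mod 108). So every y has a preimage.
Hence ψ is bijective.
Since ψ is bijective, we find ψ⁻¹(42): we need 43x ≡ 42 − 24 ≡ 18 (mod 108). Using 43⁻¹ = 103: x ≡ 103·18 = 1854 = 17·108 + 18, so x = 18.
Check: ψ(18) = 43·18 + 24 = 798 = 7·108 + 42 ≡ 42 (mod 108).

18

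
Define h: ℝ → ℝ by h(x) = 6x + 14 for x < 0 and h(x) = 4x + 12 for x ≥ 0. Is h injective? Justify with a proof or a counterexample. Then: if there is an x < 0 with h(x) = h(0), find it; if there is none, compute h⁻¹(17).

-1/3

Both pieces are strictly increasing (slopes 6 and 4), so each is injective on its own interval.
The left piece maps (−∞, 0) onto (−∞, 14); the right piece maps [0, ∞) onto [12, ∞).
These images overlap. In particular h(0) = 12 (right piece), and solving 6x + 14 = 12 on the left piece gives x = −1/3 < 0.
So h(−1/3) = h(0) with −1/3 ≠ 0, and h is not injective. This x = −1/3 is the requested value below 0.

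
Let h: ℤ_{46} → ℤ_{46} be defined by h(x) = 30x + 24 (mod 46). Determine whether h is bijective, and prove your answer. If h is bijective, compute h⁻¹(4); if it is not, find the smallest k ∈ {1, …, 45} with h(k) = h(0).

23

We have gcd(30, 46) = 2 > 1. Taking x_1 = 0 and x_2 = 23: h(0) = 24 and h(23) = 30·23 + 24 = 714 ≡ 24 (mod 46).
So h(0) = h(23) while 0 ≠ 23, hence h is not injective, hence not bijective.
Since h is not bijective, we find the least positive k with h(k) = h(0): this means 30k ≡ 0 (mod 46), i.e. 46 ∣ 30k. Since gcd(30, 46) = 2, dividing through by 2 this holds exactly when 23 ∣ 15k, and as gcd(15, 23) = 1, exactly when 23 ∣ k.
The smallest positive such k is 23.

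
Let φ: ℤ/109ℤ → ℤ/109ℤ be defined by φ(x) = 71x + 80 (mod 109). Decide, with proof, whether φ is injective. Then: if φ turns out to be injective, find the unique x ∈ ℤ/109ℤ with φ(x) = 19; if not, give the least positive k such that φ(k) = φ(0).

102

Suppose φ(u) = φ(v) in ℤ/109ℤ. Then 71u + 80 ≡ 71v + 80 (mod 109), so 71(u − v) ≡ 0 (mod 109).
Since gcd(71, 109) = 1, 71 is invertible modulo 109, so u − v ≡ 0 (mod 109), i.e. u = v.
Hence φ is injective.
We now compute 71⁻¹ mod 109 explicitly. Euclid's algorithm: 109 = 1·71 + 38, 71 = 1·38 + 33, 38 = 1·33 + 5, 33 = 6·5 + 3, 5 = 1·3 + 2, 3 = 1·2 + 1; back-substituting gives 1 = 43·71 − 28·109, so 71⁻¹ ≡ 43 (mod 109).
Since φ is injective, we compute φ⁻¹(19): solve 71x + 80 ≡ 19 (mod 109), i.e. 71x ≡ 48 (mod 109).
Multiplying by 71⁻¹ = 43 gives x ≡ 43·48 = 2064 = 18·109 + 102 ≡ 102 (mod 109).
Check: φ(102) = 71·102 + 80 = 7322 = 67·109 + 19 ≡ 19 (mod 109).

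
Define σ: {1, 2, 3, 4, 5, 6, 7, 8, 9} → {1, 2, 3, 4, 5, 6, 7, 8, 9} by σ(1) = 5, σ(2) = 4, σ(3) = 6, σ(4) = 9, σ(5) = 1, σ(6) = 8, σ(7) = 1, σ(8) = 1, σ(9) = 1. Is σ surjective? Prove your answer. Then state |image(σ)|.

6

No element maps to 2, so σ is not surjective.
The image of σ is {1, 4, 5, 6, 8, 9}, which has 6 elements.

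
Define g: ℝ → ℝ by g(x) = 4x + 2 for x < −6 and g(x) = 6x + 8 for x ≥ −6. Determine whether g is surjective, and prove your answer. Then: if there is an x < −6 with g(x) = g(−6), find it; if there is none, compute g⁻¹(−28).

Both pieces are strictly increasing (slopes 4 and 6), so each is injective on its own interval.
The left piece maps (−∞, −6) onto (−∞, −22); the right piece maps [−6, ∞) onto [−28, ∞).
The union (−∞, −22) ∪ [−28, ∞) covers ℝ, so g is surjective.
For the follow-up: the images overlap, so an x < −6 with g(x) = g(−6) exists. g(−6) = −28; solving 4x + 2 = −28 for x < −6 gives x = (−28 − 2)/4 = −15/2.

-15/2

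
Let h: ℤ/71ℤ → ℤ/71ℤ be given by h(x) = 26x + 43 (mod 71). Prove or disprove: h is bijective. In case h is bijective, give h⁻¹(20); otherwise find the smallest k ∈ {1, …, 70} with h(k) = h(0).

If h(x_1) = h(x_2), then 26x_1 ≡ 26x_2 (mod 71). Because gcd(26, 71) = 1, we may cancel 26 to get x_1 ≡ x_2 (mod 71).
We now compute 26⁻¹ mod 71 explicitly. Euclid's algorithm: 71 = 2·26 + 19, 26 = 1·19 + 7, 19 = 2·7 + 5, 7 = 1·5 + 2, 5 = 2·2 + 1; back-substituting gives 1 = 41·26 − 15·71, so 26⁻¹ ≡ 41 (mod 71).
Then y ↦ 41(y − 43) is a two-sided inverse to h, so every y ∈ ℤ/71ℤ has a preimage.
So h is bijective.
Since h is bijective, we compute h⁻¹(20): solve 26x + 43 ≡ 20 (mod 71), i.e. 26x ≡ 48 (mod 71).
Multiplying by 26⁻¹ = 41 gives x ≡ 41·48 = 1968 = 27·71 + 51 ≡ 51 (mod 71).
Check: h(51) = 26·51 + 43 = 1369 = 19·71 + 20 ≡ 20 (mod 71).

51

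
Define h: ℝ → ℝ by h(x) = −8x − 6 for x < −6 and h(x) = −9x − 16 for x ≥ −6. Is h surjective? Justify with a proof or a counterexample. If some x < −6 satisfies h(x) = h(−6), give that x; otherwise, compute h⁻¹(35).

-17/3

Both pieces are strictly decreasing (slopes −8 and −9), so each is injective on its own interval.
The left piece maps (−∞, −6) onto (42, ∞); the right piece maps [−6, ∞) onto (−∞, 38].
The union (42, ∞) ∪ (−∞, 38] omits the interval between 42 and 38; in particular 42 has no preimage. So h is not surjective.
Because the two images are disjoint, no x < −6 has h(x) = h(−6), so we compute h⁻¹(35): 35 lies in (−∞, 38], so solve −9x − 16 = 35: x = (35 + 16)/(−9) = −17/3.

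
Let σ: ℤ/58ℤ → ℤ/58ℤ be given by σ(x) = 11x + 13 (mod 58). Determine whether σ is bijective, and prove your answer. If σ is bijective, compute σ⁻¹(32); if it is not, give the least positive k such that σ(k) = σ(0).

Suppose σ(a) = σ(b) in ℤ/58ℤ. Then 11a + 13 ≡ 11b + 13 (mod 58), hence 11(a − b) ≡ 0 (mod 58).
Since gcd(11, 58) = 1, 11 is invertible modulo 58, thus a − b ≡ 0 (mod 58), i.e. a = b.
We now compute 11⁻¹ mod 58 explicitly. Euclid's algorithm: 58 = 5·11 + 3, 11 = 3·3 + 2, 3 = 1·2 + 1; back-substituting gives 1 = 37·11 − 7·58, so 11⁻¹ ≡ 37 (mod 58).
Then y ↦ 37(y − 13) is a two-sided inverse to σ, so every y ∈ ℤ/58ℤ has a preimage.
Hence σ is bijective.
Since σ is bijective, we find σ⁻¹(32): we need 11x ≡ 32 − 13 ≡ 19 (mod 58). Using 11⁻¹ = 37: x ≡ 37·19 = 703 = 12·58 + 7, so x = 7.
Check: σ(7) = 11·7 + 13 = 90 = 1·58 + 32 ≡ 32 (mod 58).

7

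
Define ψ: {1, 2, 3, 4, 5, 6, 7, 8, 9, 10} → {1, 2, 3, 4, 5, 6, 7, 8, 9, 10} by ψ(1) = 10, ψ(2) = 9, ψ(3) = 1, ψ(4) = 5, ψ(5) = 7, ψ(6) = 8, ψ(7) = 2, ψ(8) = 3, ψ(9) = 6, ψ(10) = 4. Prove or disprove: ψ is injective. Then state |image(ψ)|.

10

The values ψ(1), …, ψ(10) are 10, 9, 1, 5, 7, 8, 2, 3, 6, 4 — all distinct.
So ψ(a) = ψ(b) only when a = b, and ψ is injective.
The image of ψ is {1, 2, 3, 4, 5, 6, 7, 8, 9, 10}, which has 10 elements.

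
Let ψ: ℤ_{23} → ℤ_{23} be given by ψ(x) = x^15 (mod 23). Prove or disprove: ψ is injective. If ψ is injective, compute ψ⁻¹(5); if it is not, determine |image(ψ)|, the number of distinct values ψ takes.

Since 23 is prime, the nonzero elements of ℤ_{23} form a cyclic group of order 22.
As gcd(15, 22) = 1, raising to the 15th power is a bijection on this group: if s^15 ≡ t^15 then (st^{−1})^15 = 1, and the only element of order dividing gcd(15, 22) = 1 is 1, so s = t.
With ψ(0) = 0 this makes ψ injective on all of ℤ_{23}, hence bijective (finite equal-size domain and codomain). In particular ψ is injective.
Since ψ is injective, we find the preimage of 5. The inverse of x ↦ x^15 on (ℤ_{23})^× is x ↦ x^3, because 15·3 = 45 = 2·22 + 1 ≡ 1 (mod 22) and x^{22} = 1 for x ≠ 0 (Fermat). So ψ⁻¹(5) = 5^3 mod 23.
Repeated squaring mod 23: 5^1 ≡ 5, 5^2 ≡ 5² = 25 ≡ 2. Since 3 = 2 + 1, 5^3 ≡ 2·5: 2·5 = 10. So 5^3 ≡ 10 (mod 23).
Hence ψ⁻¹(5) = 10.

10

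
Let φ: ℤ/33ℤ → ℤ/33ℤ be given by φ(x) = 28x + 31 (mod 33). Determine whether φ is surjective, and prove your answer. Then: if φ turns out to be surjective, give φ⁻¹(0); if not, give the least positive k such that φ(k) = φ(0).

Recall that surjectivity means every element of the codomain has a preimage under φ.
Since gcd(28, 33) = 1, 28 is invertible modulo 33. Euclid's algorithm: 33 = 1·28 + 5, 28 = 5·5 + 3, 5 = 1·3 + 2, 3 = 1·2 + 1; back-substituting gives 1 = 13·28 − 11·33, so 28⁻¹ ≡ 13 (mod 33).
For any y ∈ ℤ/33ℤ, x = 13(y − 31) mod 33 satisfies φ(x) = 28·13(y − 31) + 31 ≡ y (since 28·13 ≡ 1 mod 33). So every y has a preimage.
Thus φ is surjective.
Since φ is surjective, we find φ⁻¹(0): we need 28x ≡ 0 − 31 ≡ 2 (mod 33). Using 28⁻¹ = 13: x ≡ 13·2 = 26, so x = 26.
Check: φ(26) = 28·26 + 31 = 759 = 23·33 + 0 ≡ 0 (mod 33).

26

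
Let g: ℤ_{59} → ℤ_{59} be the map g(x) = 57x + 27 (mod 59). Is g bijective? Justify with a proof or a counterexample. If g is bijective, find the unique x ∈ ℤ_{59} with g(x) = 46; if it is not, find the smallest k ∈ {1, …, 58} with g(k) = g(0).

20

Suppose g(s) = g(t) in ℤ_{59}. Then 57s + 27 ≡ 57t + 27 (mod 59), thus 57(s − t) ≡ 0 (mod 59).
Since gcd(57, 59) = 1, 57 is invertible modulo 59, so s − t ≡ 0 (mod 59), i.e. s = t.
We now compute 57⁻¹ mod 59 explicitly. Euclid's algorithm: 59 = 1·57 + 2, 57 = 28·2 + 1; back-substituting gives 1 = 29·57 − 28·59, so 57⁻¹ ≡ 29 (mod 59).
Then y ↦ 29(y − 27) is a two-sided inverse to g, so every y ∈ ℤ_{59} has a preimage.
Therefore g is bijective.
Since g is bijective, we compute g⁻¹(46): solve 57x + 27 ≡ 46 (mod 59), i.e. 57x ≡ 19 (mod 59).
Multiplying by 57⁻¹ = 29 gives x ≡ 29·19 = 551 = 9·59 + 20 ≡ 20 (mod 59).
Check: g(20) = 57·20 + 27 = 1167 = 19·59 + 46 ≡ 46 (mod 59).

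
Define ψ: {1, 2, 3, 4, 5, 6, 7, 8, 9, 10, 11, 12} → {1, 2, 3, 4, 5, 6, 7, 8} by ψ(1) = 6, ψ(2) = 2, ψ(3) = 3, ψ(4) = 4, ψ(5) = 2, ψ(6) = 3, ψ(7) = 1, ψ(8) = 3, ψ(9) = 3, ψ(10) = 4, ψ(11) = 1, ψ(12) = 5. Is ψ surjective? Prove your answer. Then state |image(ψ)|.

No element maps to 7, so ψ is not surjective.
The image of ψ is {1, 2, 3, 4, 5, 6}, which has 6 elements.

6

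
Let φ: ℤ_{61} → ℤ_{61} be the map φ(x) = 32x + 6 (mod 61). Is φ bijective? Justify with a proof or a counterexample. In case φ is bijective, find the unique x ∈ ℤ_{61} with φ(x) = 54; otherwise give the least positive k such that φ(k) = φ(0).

If φ(s) = φ(t), then 32s ≡ 32t (mod 61). Because gcd(32, 61) = 1, we may cancel 32 to get s ≡ t (mod 61).
We now compute 32⁻¹ mod 61 explicitly. Euclid's algorithm: 61 = 1·32 + 29, 32 = 1·29 + 3, 29 = 9·3 + 2, 3 = 1·2 + 1; back-substituting gives 1 = 21·32 − 11·61, so 32⁻¹ ≡ 21 (mod 61).
Then y ↦ 21(y − 6) is a two-sided inverse to φ, so every y ∈ ℤ_{61} has a preimage.
Hence φ is bijective.
Since φ is bijective, we compute φ⁻¹(54): solve 32x + 6 ≡ 54 (mod 61), i.e. 32x ≡ 48 (mod 61).
Multiplying by 32⁻¹ = 21 gives x ≡ 21·48 = 1008 = 16·61 + 32 ≡ 32 (mod 61).
Check: φ(32) = 32·32 + 6 = 1030 = 16·61 + 54 ≡ 54 (mod 61).

32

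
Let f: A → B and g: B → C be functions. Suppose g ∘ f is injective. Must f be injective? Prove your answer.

injective

Suppose f(a) = f(b). Applying g: (g ∘ f)(a) = (g ∘ f)(b). Since g ∘ f is injective, a = b. Hence f is injective.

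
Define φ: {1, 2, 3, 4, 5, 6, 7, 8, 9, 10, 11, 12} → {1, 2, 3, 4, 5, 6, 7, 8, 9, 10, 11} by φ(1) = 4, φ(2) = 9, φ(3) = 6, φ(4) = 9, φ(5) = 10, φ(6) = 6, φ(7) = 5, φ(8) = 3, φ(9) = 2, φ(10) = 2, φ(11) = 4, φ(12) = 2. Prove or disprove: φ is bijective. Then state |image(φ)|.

7

φ(2) = 9 = φ(4) with 2 ≠ 4, so φ is not injective, hence not bijective.
The image of φ is {2, 3, 4, 5, 6, 9, 10}, which has 7 elements.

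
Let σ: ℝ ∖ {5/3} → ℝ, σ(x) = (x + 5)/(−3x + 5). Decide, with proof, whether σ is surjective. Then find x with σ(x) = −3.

If σ(x) = −1/3, cross-multiplying gives −3(x + 5) = 1(−3x + 5), which simplifies to −15 = 5 — false.  So −1/3 has no preimage and σ is not surjective.
Solving σ(x) = −3: cross-multiplying gives x + 5 = −3(−3x + 5), which rearranges to −8x = −20, so x = 5/2.

5/2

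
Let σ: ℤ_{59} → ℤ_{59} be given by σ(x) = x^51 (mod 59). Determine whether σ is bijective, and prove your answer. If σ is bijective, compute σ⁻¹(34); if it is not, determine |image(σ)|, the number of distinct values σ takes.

Since 59 is prime, the nonzero elements of ℤ_{59} form a cyclic group of order 58.
As gcd(51, 58) = 1, raising to the 51st power is a bijection on this group: if s^51 ≡ t^51 then (st^{−1})^51 = 1, and the only element of order dividing gcd(51, 58) = 1 is 1, so s = t.
With σ(0) = 0 this makes σ injective on all of ℤ_{59}, hence bijective (finite equal-size domain and codomain). In particular σ is bijective.
Since σ is bijective, we find the preimage of 34. The inverse of x ↦ x^51 on (ℤ_{59})^× is x ↦ x^33, because 51·33 = 1683 = 29·58 + 1 ≡ 1 (mod 58) and x^{58} = 1 for x ≠ 0 (Fermat). So σ⁻¹(34) = 34^33 mod 59.
Repeated squaring mod 59: 34^1 ≡ 34, 34^2 ≡ 34² = 1156 ≡ 35, 34^4 ≡ 35² = 1225 ≡ 45, 34^8 ≡ 45² = 2025 ≡ 19, 34^16 ≡ 19² = 361 ≡ 7, 34^32 ≡ 7² = 49. Since 33 = 32 + 1, 34^33 ≡ 49·34: 49·34 = 1666 ≡ 14. So 34^33 ≡ 14 (mod 59).
Hence σ⁻¹(34) = 14.

14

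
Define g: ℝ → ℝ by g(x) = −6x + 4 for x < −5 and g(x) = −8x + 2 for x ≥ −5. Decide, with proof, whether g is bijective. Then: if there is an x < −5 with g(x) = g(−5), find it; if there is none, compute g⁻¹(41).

Both pieces are strictly decreasing (slopes −6 and −8), so each is injective on its own interval.
The left piece maps (−∞, −5) onto (34, ∞); the right piece maps [−5, ∞) onto (−∞, 42].
These images overlap. In particular g(−5) = 42 (right piece), and solving −6x + 4 = 42 on the left piece gives x = −19/3 < −5.
So g(−19/3) = g(−5) with −19/3 ≠ −5, and g is not injective, hence not bijective. This x = −19/3 is the requested value below −5.

-19/3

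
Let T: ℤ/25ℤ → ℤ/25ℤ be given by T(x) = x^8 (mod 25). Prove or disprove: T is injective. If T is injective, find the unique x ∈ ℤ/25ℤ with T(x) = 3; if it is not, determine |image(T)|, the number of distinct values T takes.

6

T(3): Repeated squaring mod 25: 3^1 ≡ 3, 3^2 ≡ 3² = 9, 3^4 ≡ 9² = 81 ≡ 6, 3^8 ≡ 6² = 36 ≡ 11. So 3^8 ≡ 11 (mod 25).
T(4): Repeated squaring mod 25: 4^1 ≡ 4, 4^2 ≡ 4² = 16, 4^4 ≡ 16² = 256 ≡ 6, 4^8 ≡ 6² = 36 ≡ 11. So 4^8 ≡ 11 (mod 25).
So T(3) = T(4) = 11 while 3 ≠ 4, so T is not injective.
Since T is not injective, we determine |image(T)|. Computing x^8 mod 25 for each x (by repeated squaring, reducing mod 25 at every step), the values T(0), T(1), …, T(24) are: 0, 1, 6, 11, 11, 0, 16, 1, 16, 21, 0, 6, 21, 21, 6, 0, 21, 16, 1, 16, 0, 11, 11, 6, 1.
The distinct values are {0, 1, 6, 11, 16, 21}; there are 6 of them.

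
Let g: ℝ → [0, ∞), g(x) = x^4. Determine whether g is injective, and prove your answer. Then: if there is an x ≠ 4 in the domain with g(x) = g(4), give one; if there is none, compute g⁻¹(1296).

g(4) = 256 = (−4)^4 = g(−4) (since 4 is even), with 4 ≠ −4. So g is not injective.
For the follow-up, such an x exists: taking x = −4 ∈ ℝ gives g(−4) = 256 = g(4) with −4 ≠ 4.

-4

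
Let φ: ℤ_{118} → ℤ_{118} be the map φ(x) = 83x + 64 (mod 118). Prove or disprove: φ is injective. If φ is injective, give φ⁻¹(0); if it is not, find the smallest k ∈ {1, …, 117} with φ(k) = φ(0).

Suppose φ(u) = φ(v) in ℤ_{118}. Then 83u + 64 ≡ 83v + 64 (mod 118), hence 83(u − v) ≡ 0 (mod 118).
Since gcd(83, 118) = 1, 83 is invertible modulo 118, thus u − v ≡ 0 (mod 118), i.e. u = v.
Thus φ is injective.
We now compute 83⁻¹ mod 118 explicitly. Euclid's algorithm: 118 = 1·83 + 35, 83 = 2·35 + 13, 35 = 2·13 + 9, 13 = 1·9 + 4, 9 = 2·4 + 1; back-substituting gives 1 = 91·83 − 64·118, so 83⁻¹ ≡ 91 (mod 118).
Since φ is injective, we compute φ⁻¹(0): solve 83x + 64 ≡ 0 (mod 118), i.e. 83x ≡ 54 (mod 118).
Multiplying by 83⁻¹ = 91 gives x ≡ 91·54 = 4914 = 41·118 + 76 ≡ 76 (mod 118).
Check: φ(76) = 83·76 + 64 = 6372 = 54·118 + 0 ≡ 0 (mod 118).

76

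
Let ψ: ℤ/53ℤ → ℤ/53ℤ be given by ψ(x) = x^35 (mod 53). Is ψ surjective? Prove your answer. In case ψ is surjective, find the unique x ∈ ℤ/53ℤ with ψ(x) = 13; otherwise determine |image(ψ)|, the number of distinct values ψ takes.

Since 53 is prime, the nonzero elements of ℤ/53ℤ form a cyclic group of order 52.
As gcd(35, 52) = 1, raising to the 35th power is a bijection on this group: if s^35 ≡ t^35 then (st^{−1})^35 = 1, and the only element of order dividing gcd(35, 52) = 1 is 1, so s = t.
With ψ(0) = 0 this makes ψ injective on all of ℤ/53ℤ, hence bijective (finite equal-size domain and codomain). In particular ψ is surjective.
Since ψ is surjective, we find the preimage of 13. The inverse of x ↦ x^35 on (ℤ/53ℤ)^× is x ↦ x^3, because 35·3 = 105 = 2·52 + 1 ≡ 1 (mod 52) and x^{52} = 1 for x ≠ 0 (Fermat). So ψ⁻¹(13) = 13^3 mod 53.
Repeated squaring mod 53: 13^1 ≡ 13, 13^2 ≡ 13² = 169 ≡ 10. Since 3 = 2 + 1, 13^3 ≡ 10·13: 10·13 = 130 ≡ 24. So 13^3 ≡ 24 (mod 53).
Hence ψ⁻¹(13) = 24.

24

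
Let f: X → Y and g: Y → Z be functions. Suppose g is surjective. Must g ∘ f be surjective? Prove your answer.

not surjective

No. Take X = {1}, Y = Z = {1, 2, 3}, f(1) = 1, and g = identity (surjective).
Then (g ∘ f)(1) = 1, and 3 ∈ Z has no preimage under g ∘ f, so g ∘ f is not surjective.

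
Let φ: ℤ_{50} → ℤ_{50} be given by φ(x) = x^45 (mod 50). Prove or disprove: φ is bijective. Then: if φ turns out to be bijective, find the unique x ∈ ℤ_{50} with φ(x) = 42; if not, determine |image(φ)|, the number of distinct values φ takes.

φ(0) = 0^45 = 0.
φ(10): Repeated squaring mod 50: 10^1 ≡ 10, 10^2 ≡ 10² = 100 ≡ 0, 10^4 ≡ 0² = 0, 10^8 ≡ 0² = 0, 10^16 ≡ 0² = 0, 10^32 ≡ 0² = 0. Since 45 = 32 + 8 + 4 + 1, 10^45 ≡ 0·0·0·10: 0·0 = 0, then 0·0 = 0, then 0·10 = 0. So 10^45 ≡ 0 (mod 50).
So φ(0) = φ(10) = 0 while 0 ≠ 10, so φ is not injective, hence not bijective.
Since φ is not bijective, we determine |image(φ)|. Computing x^45 mod 50 for each x (by repeated squaring, reducing mod 50 at every step), the values φ(0), φ(1), …, φ(49) are: 0, 1, 32, 43, 24, 25, 26, 7, 18, 49, 0, 1, 32, 43, 24, 25, 26, 7, 18, 49, 0, 1, 32, 43, 24, 25, 26, 7, 18, 49, 0, 1, 32, 43, 24, 25, 26, 7, 18, 49, 0, 1, 32, 43, 24, 25, 26, 7, 18, 49.
The distinct values are {0, 1, 7, 18, 24, 25, 26, 32, 43, 49}; there are 10 of them.

10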